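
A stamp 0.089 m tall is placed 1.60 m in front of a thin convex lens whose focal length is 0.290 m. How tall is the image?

1/d_i = 1/f − 1/d_o = 1/(0.2900) − 1/(1.60) = 2.823, so d_i = 0.3542 m.
m = −d_i/d_o = -0.2214.
|h_i| = |m|·h_o = 0.2214 × 0.089 = 0.0197 m. The image is real, inverted and reduced, on the far side of the lens.

0.0197 m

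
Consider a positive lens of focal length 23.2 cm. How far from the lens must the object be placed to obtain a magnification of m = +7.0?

19.9 cm

m = −d_i/d_o ⇒ d_i = −m·d_o.
1/f = 1/d_o + 1/d_i = 1/d_o − 1/(m·d_o) = (1 − 1/m)/d_o, so d_o = f(1 − 1/m) = (23.20)(1 − 1/(+7.0)) = 19.9 cm.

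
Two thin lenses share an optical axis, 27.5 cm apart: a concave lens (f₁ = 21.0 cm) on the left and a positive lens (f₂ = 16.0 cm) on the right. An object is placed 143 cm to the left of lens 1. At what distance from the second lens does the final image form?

Lens 1 is diverging, so f₁ = −21.0 cm.
Lens 1: 1/d_i1 = 1/f₁ − 1/d_o1 = 1/(-21.0) − 1/(143) = -0.05461, so d_i1 = -18.31 cm.
The intermediate image is 18.31 cm to the left of lens 1 (virtual), which is 27.5 − (-18.31) = 45.81 cm to the left of lens 2, so d_o2 = +45.81 cm.
Lens 2: 1/d_i2 = 1/f₂ − 1/d_o2 = 1/(16.0) − 1/(45.81) = 0.04067, so d_i2 = 24.6 cm.
The final image is real, 24.6 cm to the right of lens 2 (overall magnification ≈ -0.069).

24.6 cm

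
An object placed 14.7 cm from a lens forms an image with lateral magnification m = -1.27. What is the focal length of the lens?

m = −d_i/d_o ⇒ d_i = −m·d_o = −(-1.27)·(14.7) = 18.67 cm.
1/f = 1/d_o + 1/d_i = 1/(14.7) + 1/(18.67) = 0.1216, so f = 8.22 cm.
Since f is positive, the lens is converging.

f = 8.22 cm (converging)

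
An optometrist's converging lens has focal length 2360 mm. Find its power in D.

P = +0.424 D

f = 236 cm = 2.36 m.
P = 1/f = 1/(2.36 m) = +0.424 D.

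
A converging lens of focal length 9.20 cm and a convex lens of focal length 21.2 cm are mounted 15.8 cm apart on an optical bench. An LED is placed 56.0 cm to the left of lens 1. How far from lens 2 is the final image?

6.19 cm

Lens 1: 1/d_i1 = 1/f₁ − 1/d_o1 = 1/(9.20) − 1/(56.0) = 0.09084, so d_i1 = 11.01 cm.
The intermediate image is 11.01 cm to the right of lens 1, which is 15.8 − (11.01) = 4.790 cm to the left of lens 2, so d_o2 = +4.790 cm.
Lens 2: 1/d_i2 = 1/f₂ − 1/d_o2 = 1/(21.2) − 1/(4.790) = -0.1616, so d_i2 = -6.19 cm.
The final image is virtual, 6.19 cm to the left of lens 2 (overall magnification ≈ -0.25).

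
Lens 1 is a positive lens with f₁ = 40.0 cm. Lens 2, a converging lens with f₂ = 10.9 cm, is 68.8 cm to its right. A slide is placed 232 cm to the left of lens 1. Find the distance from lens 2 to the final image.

Lens 1: 1/d_i1 = 1/f₁ − 1/d_o1 = 1/(40.0) − 1/(232) = 0.02069, so d_i1 = 48.33 cm.
The intermediate image is 48.33 cm to the right of lens 1, which is 68.8 − (48.33) = 20.47 cm to the left of lens 2, so d_o2 = +20.47 cm.
Lens 2: 1/d_i2 = 1/f₂ − 1/d_o2 = 1/(10.9) − 1/(20.47) = 0.04289, so d_i2 = 23.3 cm.
The final image is real, 23.3 cm to the right of lens 2 (overall magnification ≈ 0.24).

23.3 cm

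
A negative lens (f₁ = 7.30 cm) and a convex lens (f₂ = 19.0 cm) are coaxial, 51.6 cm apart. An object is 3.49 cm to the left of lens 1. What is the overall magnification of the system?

f₁ = −7.30 cm (diverging).
Lens 1: 1/d_i1 = 1/(-7.30) − 1/(3.49) = -0.4235, so d_i1 = -2.361 cm; m₁ = −d_i1/d_o1 = +0.6765.
d_o2 = 51.6 − (-2.361) = 53.96 cm.
Lens 2: 1/d_i2 = 1/(19.0) − 1/(53.96) = 0.03410, so d_i2 = 29.33 cm; m₂ = −d_i2/d_o2 = -0.5435.
m = m₁·m₂ = (+0.6765)(-0.5435) = -0.368.

m = -0.368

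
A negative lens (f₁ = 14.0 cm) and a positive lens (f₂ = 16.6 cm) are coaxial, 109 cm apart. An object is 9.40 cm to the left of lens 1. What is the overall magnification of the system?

f₁ = −14.0 cm (diverging).
Lens 1: 1/d_i1 = 1/(-14.0) − 1/(9.40) = -0.1778, so d_i1 = -5.624 cm; m₁ = −d_i1/d_o1 = +0.5983.
d_o2 = 109 − (-5.624) = 114.6 cm.
Lens 2: 1/d_i2 = 1/(16.6) − 1/(114.6) = 0.05151, so d_i2 = 19.41 cm; m₂ = −d_i2/d_o2 = -0.1694.
m = m₁·m₂ = (+0.5983)(-0.1694) = -0.101.

m = -0.101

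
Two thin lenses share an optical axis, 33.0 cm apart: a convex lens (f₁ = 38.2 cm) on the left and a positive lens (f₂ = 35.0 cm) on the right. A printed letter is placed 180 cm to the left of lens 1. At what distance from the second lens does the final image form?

Lens 1: 1/d_i1 = 1/f₁ − 1/d_o1 = 1/(38.2) − 1/(180) = 0.02062, so d_i1 = 48.49 cm.
The intermediate image is 48.49 cm to the right of lens 1, which lies 15.49 cm to the right of lens 2 — a virtual object — so d_o2 = −15.49 cm.
Lens 2: 1/d_i2 = 1/f₂ − 1/d_o2 = 1/(35.0) − 1/(-15.49) = 0.09313, so d_i2 = 10.7 cm.
The final image is real, 10.7 cm to the right of lens 2 (overall magnification ≈ -0.19).

10.7 cm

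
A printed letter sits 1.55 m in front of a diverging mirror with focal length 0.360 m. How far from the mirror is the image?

0.292 m

For a diverging mirror, f = -0.360 m.
Mirror equation: 1/v = 1/f − 1/u = 1/(-0.3600) − 1/(1.55) = -2.778 − 0.6452 = -3.423, so v = -0.292 m.
The image is virtual, upright and reduced, behind the mirror.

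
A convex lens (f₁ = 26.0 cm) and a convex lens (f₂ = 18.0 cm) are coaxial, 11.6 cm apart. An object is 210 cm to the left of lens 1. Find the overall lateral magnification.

m = -0.0705

Lens 1: 1/d_i1 = 1/(26.0) − 1/(210) = 0.03370, so d_i1 = 29.67 cm; m₁ = −d_i1/d_o1 = -0.1413.
d_o2 = 11.6 − (29.67) = -18.07 cm (virtual object).
Lens 2: 1/d_i2 = 1/(18.0) − 1/(-18.07) = 0.1109, so d_i2 = 9.017 cm; m₂ = −d_i2/d_o2 = +0.4990.
m = m₁·m₂ = (-0.1413)(+0.4990) = -0.0705.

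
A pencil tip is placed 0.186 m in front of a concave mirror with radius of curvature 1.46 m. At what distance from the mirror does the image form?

0.250 m

f = R/2 = 1.46/2 = 0.7300 m.
Mirror equation: 1/v = 1/f − 1/u = 1/(0.7300) − 1/(0.186) = 1.370 − 5.376 = -4.006, so v = -0.250 m.
The image is virtual, upright and enlarged, behind the mirror.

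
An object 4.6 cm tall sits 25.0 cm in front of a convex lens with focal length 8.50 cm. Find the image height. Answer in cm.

1/d_i = 1/f − 1/d_o = 1/(8.500) − 1/(25.0) = 0.07765, so d_i = 12.88 cm.
m = −d_i/d_o = -0.5152.
|h_i| = |m|·h_o = 0.5152 × 4.6 = 2.37 cm. The image is real, inverted and reduced, on the far side of the lens.

2.37 cm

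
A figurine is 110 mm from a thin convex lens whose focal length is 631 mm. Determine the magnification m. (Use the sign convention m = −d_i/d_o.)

1/d_i = 1/f − 1/d_o = 1/(631.0) − 1/(110) = -0.007506, so d_i = -133.2 mm.
m = −d_i/d_o = −(-133.2)/(110) = +1.21.
The image is virtual, upright and enlarged, on the same side as the object.

m = +1.21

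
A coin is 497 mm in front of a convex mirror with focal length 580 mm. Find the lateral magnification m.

For a convex mirror, f = -580 mm.
1/d_i = 1/f − 1/d_o = 1/(-580.0) − 1/(497) = -0.003736, so d_i = -267.7 mm.
m = −d_i/d_o = −(-267.7)/(497) = +0.539.
The image is virtual, upright and reduced, behind the mirror.

m = +0.539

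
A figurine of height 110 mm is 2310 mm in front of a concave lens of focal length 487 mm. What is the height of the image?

19.2 mm

For a concave lens, f = -487 mm.
1/d_i = 1/f − 1/d_o = 1/(-487.0) − 1/(2310) = -0.002486, so d_i = -402.2 mm.
m = −d_i/d_o = +0.1741.
|h_i| = |m|·h_o = 0.1741 × 110 = 19.2 mm. The image is virtual, upright and reduced, on the same side as the object.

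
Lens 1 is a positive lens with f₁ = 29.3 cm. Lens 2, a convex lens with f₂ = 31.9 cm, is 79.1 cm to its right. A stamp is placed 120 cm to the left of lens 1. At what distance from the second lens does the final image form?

Lens 1: 1/d_i1 = 1/f₁ − 1/d_o1 = 1/(29.3) − 1/(120) = 0.02580, so d_i1 = 38.77 cm.
The intermediate image is 38.77 cm to the right of lens 1, which is 79.1 − (38.77) = 40.33 cm to the left of lens 2, so d_o2 = +40.33 cm.
Lens 2: 1/d_i2 = 1/f₂ − 1/d_o2 = 1/(31.9) − 1/(40.33) = 0.006553, so d_i2 = 153 cm.
The final image is real, 153 cm to the right of lens 2 (overall magnification ≈ 1.2).

153 cm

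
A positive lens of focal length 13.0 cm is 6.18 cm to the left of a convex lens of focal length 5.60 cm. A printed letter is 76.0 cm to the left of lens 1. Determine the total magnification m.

Lens 1: 1/d_i1 = 1/(13.0) − 1/(76.0) = 0.06377, so d_i1 = 15.68 cm; m₁ = −d_i1/d_o1 = -0.2063.
d_o2 = 6.18 − (15.68) = -9.500 cm (virtual object).
Lens 2: 1/d_i2 = 1/(5.60) − 1/(-9.500) = 0.2838, so d_i2 = 3.523 cm; m₂ = −d_i2/d_o2 = +0.3709.
m = m₁·m₂ = (-0.2063)(+0.3709) = -0.0765.

m = -0.0765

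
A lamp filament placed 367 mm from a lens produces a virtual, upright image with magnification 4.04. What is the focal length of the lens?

m = −d_i/d_o ⇒ d_i = −m·d_o = −(+4.04)·(367) = -1483 mm.
1/f = 1/d_o + 1/d_i = 1/(367) + 1/(-1483) = 0.002050, so f = 488 mm.
Since f is positive, the lens is converging.

f = 488 mm (converging)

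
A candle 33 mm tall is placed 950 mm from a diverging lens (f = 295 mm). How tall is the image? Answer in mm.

For a diverging lens, f = -295 mm.
1/d_i = 1/f − 1/d_o = 1/(-295.0) − 1/(950) = -0.004442, so d_i = -225.1 mm.
m = −d_i/d_o = +0.2369.
|h_i| = |m|·h_o = 0.2369 × 33 = 7.82 mm. The image is virtual, upright and reduced, on the same side as the object.

7.82 mm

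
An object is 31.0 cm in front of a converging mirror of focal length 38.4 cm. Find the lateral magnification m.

1/d_i = 1/f − 1/d_o = 1/(38.40) − 1/(31.0) = -0.006216, so d_i = -160.9 cm.
m = −d_i/d_o = −(-160.9)/(31.0) = +5.19.
The image is virtual, upright and enlarged, behind the mirror.

m = +5.19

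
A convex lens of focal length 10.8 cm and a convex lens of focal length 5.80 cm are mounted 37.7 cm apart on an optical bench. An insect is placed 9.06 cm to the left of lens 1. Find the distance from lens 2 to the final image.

Lens 1: 1/d_i1 = 1/f₁ − 1/d_o1 = 1/(10.8) − 1/(9.06) = -0.01778, so d_i1 = -56.23 cm.
The intermediate image is 56.23 cm to the left of lens 1 (virtual), which is 37.7 − (-56.23) = 93.93 cm to the left of lens 2, so d_o2 = +93.93 cm.
Lens 2: 1/d_i2 = 1/f₂ − 1/d_o2 = 1/(5.80) − 1/(93.93) = 0.1618, so d_i2 = 6.18 cm.
The final image is real, 6.18 cm to the right of lens 2 (overall magnification ≈ -0.41).

6.18 cm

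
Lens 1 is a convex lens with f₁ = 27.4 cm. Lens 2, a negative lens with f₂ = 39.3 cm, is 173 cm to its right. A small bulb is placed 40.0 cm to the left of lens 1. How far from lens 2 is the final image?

27.0 cm

Lens 1: 1/d_i1 = 1/f₁ − 1/d_o1 = 1/(27.4) − 1/(40.0) = 0.01150, so d_i1 = 86.98 cm.
The intermediate image is 86.98 cm to the right of lens 1, which is 173 − (86.98) = 86.02 cm to the left of lens 2, so d_o2 = +86.02 cm.
Lens 2 is diverging, so f₂ = −39.3 cm.
Lens 2: 1/d_i2 = 1/f₂ − 1/d_o2 = 1/(-39.3) − 1/(86.02) = -0.03707, so d_i2 = -27.0 cm.
The final image is virtual, 27.0 cm to the left of lens 2 (overall magnification ≈ -0.68).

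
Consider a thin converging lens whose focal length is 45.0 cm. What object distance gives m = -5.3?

53.5 cm

m = −d_i/d_o ⇒ d_i = −m·d_o.
1/f = 1/d_o + 1/d_i = 1/d_o − 1/(m·d_o) = (1 − 1/m)/d_o, so d_o = f(1 − 1/m) = (45.00)(1 − 1/(-5.3)) = 53.5 cm.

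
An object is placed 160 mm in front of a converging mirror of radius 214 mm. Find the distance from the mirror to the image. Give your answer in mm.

323 mm

f = R/2 = 214/2 = 107.0 mm.
Mirror equation: 1/s_i = 1/f − 1/s_o = 1/(107.0) − 1/(160) = 0.009346 − 0.006250 = 0.003096, so s_i = 323 mm.
The image is real, inverted and enlarged, in front of the mirror.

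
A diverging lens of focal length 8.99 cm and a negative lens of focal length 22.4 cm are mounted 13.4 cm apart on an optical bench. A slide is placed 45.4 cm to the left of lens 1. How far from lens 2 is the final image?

10.8 cm

Lens 1 is diverging, so f₁ = −8.99 cm.
Lens 1: 1/d_i1 = 1/f₁ − 1/d_o1 = 1/(-8.99) − 1/(45.4) = -0.1333, so d_i1 = -7.504 cm.
The intermediate image is 7.504 cm to the left of lens 1 (virtual), which is 13.4 − (-7.504) = 20.90 cm to the left of lens 2, so d_o2 = +20.90 cm.
Lens 2 is diverging, so f₂ = −22.4 cm.
Lens 2: 1/d_i2 = 1/f₂ − 1/d_o2 = 1/(-22.4) − 1/(20.90) = -0.09249, so d_i2 = -10.8 cm.
The final image is virtual, 10.8 cm to the left of lens 2 (overall magnification ≈ 0.085).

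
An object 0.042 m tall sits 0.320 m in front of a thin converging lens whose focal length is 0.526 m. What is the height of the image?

0.107 m

1/d_i = 1/f − 1/d_o = 1/(0.5260) − 1/(0.320) = -1.224, so d_i = -0.8171 m.
m = −d_i/d_o = +2.553.
|h_i| = |m|·h_o = 2.553 × 0.042 = 0.107 m. The image is virtual, upright and enlarged, on the same side as the object.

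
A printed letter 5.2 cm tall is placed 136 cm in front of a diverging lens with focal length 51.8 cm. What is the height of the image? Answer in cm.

For a diverging lens, f = -51.8 cm.
1/d_i = 1/f − 1/d_o = 1/(-51.80) − 1/(136) = -0.02666, so d_i = -37.51 cm.
m = −d_i/d_o = +0.2758.
|h_i| = |m|·h_o = 0.2758 × 5.2 = 1.43 cm. The image is virtual, upright and reduced, on the same side as the object.

1.43 cm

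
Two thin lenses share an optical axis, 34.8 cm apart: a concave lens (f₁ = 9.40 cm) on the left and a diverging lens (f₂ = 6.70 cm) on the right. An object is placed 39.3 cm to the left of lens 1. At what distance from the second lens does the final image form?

5.79 cm

Lens 1 is diverging, so f₁ = −9.40 cm.
Lens 1: 1/d_i1 = 1/f₁ − 1/d_o1 = 1/(-9.40) − 1/(39.3) = -0.1318, so d_i1 = -7.586 cm.
The intermediate image is 7.586 cm to the left of lens 1 (virtual), which is 34.8 − (-7.586) = 42.39 cm to the left of lens 2, so d_o2 = +42.39 cm.
Lens 2 is diverging, so f₂ = −6.70 cm.
Lens 2: 1/d_i2 = 1/f₂ − 1/d_o2 = 1/(-6.70) − 1/(42.39) = -0.1728, so d_i2 = -5.79 cm.
The final image is virtual, 5.79 cm to the left of lens 2 (overall magnification ≈ 0.026).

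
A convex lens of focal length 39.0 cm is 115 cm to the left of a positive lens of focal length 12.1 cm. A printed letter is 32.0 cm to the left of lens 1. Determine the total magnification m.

Lens 1: 1/d_i1 = 1/(39.0) − 1/(32.0) = -0.005609, so d_i1 = -178.3 cm; m₁ = −d_i1/d_o1 = +5.572.
d_o2 = 115 − (-178.3) = 293.3 cm.
Lens 2: 1/d_i2 = 1/(12.1) − 1/(293.3) = 0.07924, so d_i2 = 12.62 cm; m₂ = −d_i2/d_o2 = -0.04303.
m = m₁·m₂ = (+5.572)(-0.04303) = -0.240.

m = -0.240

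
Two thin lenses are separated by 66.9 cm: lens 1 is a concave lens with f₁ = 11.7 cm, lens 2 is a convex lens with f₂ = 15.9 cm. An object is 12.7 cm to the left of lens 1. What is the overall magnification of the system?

m = -0.134

f₁ = −11.7 cm (diverging).
Lens 1: 1/d_i1 = 1/(-11.7) − 1/(12.7) = -0.1642, so d_i1 = -6.090 cm; m₁ = −d_i1/d_o1 = +0.4795.
d_o2 = 66.9 − (-6.090) = 72.99 cm.
Lens 2: 1/d_i2 = 1/(15.9) − 1/(72.99) = 0.04919, so d_i2 = 20.33 cm; m₂ = −d_i2/d_o2 = -0.2785.
m = m₁·m₂ = (+0.4795)(-0.2785) = -0.134.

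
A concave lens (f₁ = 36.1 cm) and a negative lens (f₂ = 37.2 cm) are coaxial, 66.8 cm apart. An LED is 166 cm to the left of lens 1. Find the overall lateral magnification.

m = +0.0497

f₁ = −36.1 cm (diverging).
Lens 1: 1/d_i1 = 1/(-36.1) − 1/(166) = -0.03372, so d_i1 = -29.65 cm; m₁ = −d_i1/d_o1 = +0.1786.
d_o2 = 66.8 − (-29.65) = 96.45 cm.
f₂ = −37.2 cm (diverging).
Lens 2: 1/d_i2 = 1/(-37.2) − 1/(96.45) = -0.03725, so d_i2 = -26.85 cm; m₂ = −d_i2/d_o2 = +0.2783.
m = m₁·m₂ = (+0.1786)(+0.2783) = +0.0497.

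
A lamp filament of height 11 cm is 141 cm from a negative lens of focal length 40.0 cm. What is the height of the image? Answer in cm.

For a negative lens, f = -40.0 cm.
1/d_i = 1/f − 1/d_o = 1/(-40.00) − 1/(141) = -0.03209, so d_i = -31.16 cm.
m = −d_i/d_o = +0.2210.
|h_i| = |m|·h_o = 0.2210 × 11 = 2.43 cm. The image is virtual, upright and reduced, on the same side as the object.

2.43 cm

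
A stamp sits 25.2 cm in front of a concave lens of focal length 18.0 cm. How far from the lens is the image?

10.5 cm

For a concave lens, f = -18.0 cm.
Thin-lens equation: 1/s_i = 1/f − 1/s_o = 1/(-18.00) − 1/(25.2) = -0.05556 − 0.03968 = -0.09524, so s_i = -10.5 cm.
The image is virtual, upright and reduced, on the same side as the object.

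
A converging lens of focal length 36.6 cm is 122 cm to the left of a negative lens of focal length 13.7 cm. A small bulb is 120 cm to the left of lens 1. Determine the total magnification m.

Lens 1: 1/d_i1 = 1/(36.6) − 1/(120) = 0.01899, so d_i1 = 52.66 cm; m₁ = −d_i1/d_o1 = -0.4388.
d_o2 = 122 − (52.66) = 69.34 cm.
f₂ = −13.7 cm (diverging).
Lens 2: 1/d_i2 = 1/(-13.7) − 1/(69.34) = -0.08741, so d_i2 = -11.44 cm; m₂ = −d_i2/d_o2 = +0.1650.
m = m₁·m₂ = (-0.4388)(+0.1650) = -0.0724.

m = -0.0724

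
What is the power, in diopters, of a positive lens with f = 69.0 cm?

P = +1.45 D

f = 69.0 cm = 0.690 m.
P = 1/f = 1/(0.690 m) = +1.45 D.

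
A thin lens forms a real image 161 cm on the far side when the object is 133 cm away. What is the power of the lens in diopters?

P = +1.37 D

d_i = +161 cm.
1/f = 1/d_o + 1/d_i = 1/(133) + 1/(161) = 0.01373 cm⁻¹.
f = 72.83 cm = 0.7283 m, so P = 1/f = +1.37 D.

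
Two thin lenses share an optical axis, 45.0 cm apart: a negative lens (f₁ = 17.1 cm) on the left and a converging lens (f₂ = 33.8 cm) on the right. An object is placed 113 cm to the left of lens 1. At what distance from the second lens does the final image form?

77.7 cm

Lens 1 is diverging, so f₁ = −17.1 cm.
Lens 1: 1/d_i1 = 1/f₁ − 1/d_o1 = 1/(-17.1) − 1/(113) = -0.06733, so d_i1 = -14.85 cm.
The intermediate image is 14.85 cm to the left of lens 1 (virtual), which is 45.0 − (-14.85) = 59.85 cm to the left of lens 2, so d_o2 = +59.85 cm.
Lens 2: 1/d_i2 = 1/f₂ − 1/d_o2 = 1/(33.8) − 1/(59.85) = 0.01288, so d_i2 = 77.7 cm.
The final image is real, 77.7 cm to the right of lens 2 (overall magnification ≈ -0.17).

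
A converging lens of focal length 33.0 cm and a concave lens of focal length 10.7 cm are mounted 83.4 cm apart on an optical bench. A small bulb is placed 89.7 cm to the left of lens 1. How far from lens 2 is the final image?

7.97 cm

Lens 1: 1/d_i1 = 1/f₁ − 1/d_o1 = 1/(33.0) − 1/(89.7) = 0.01915, so d_i1 = 52.21 cm.
The intermediate image is 52.21 cm to the right of lens 1, which is 83.4 − (52.21) = 31.19 cm to the left of lens 2, so d_o2 = +31.19 cm.
Lens 2 is diverging, so f₂ = −10.7 cm.
Lens 2: 1/d_i2 = 1/f₂ − 1/d_o2 = 1/(-10.7) − 1/(31.19) = -0.1255, so d_i2 = -7.97 cm.
The final image is virtual, 7.97 cm to the left of lens 2 (overall magnification ≈ -0.15).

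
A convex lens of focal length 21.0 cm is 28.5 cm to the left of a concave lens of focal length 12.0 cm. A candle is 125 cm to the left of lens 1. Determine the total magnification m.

Lens 1: 1/d_i1 = 1/(21.0) − 1/(125) = 0.03962, so d_i1 = 25.24 cm; m₁ = −d_i1/d_o1 = -0.2019.
d_o2 = 28.5 − (25.24) = 3.260 cm.
f₂ = −12.0 cm (diverging).
Lens 2: 1/d_i2 = 1/(-12.0) − 1/(3.260) = -0.3901, so d_i2 = -2.564 cm; m₂ = −d_i2/d_o2 = +0.7864.
m = m₁·m₂ = (-0.2019)(+0.7864) = -0.159.

m = -0.159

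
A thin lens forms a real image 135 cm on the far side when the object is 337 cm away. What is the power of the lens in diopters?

d_i = +135 cm.
1/f = 1/d_o + 1/d_i = 1/(337) + 1/(135) = 0.01037 cm⁻¹.
f = 96.39 cm = 0.9639 m, so P = 1/f = +1.04 D.

P = +1.04 D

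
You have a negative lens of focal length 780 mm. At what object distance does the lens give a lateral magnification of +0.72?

303 mm

For a negative lens, f = -780 mm.
m = −d_i/d_o ⇒ d_i = −m·d_o.
1/f = 1/d_o + 1/d_i = 1/d_o − 1/(m·d_o) = (1 − 1/m)/d_o, so d_o = f(1 − 1/m) = (-780.0)(1 − 1/(+0.72)) = 303 mm.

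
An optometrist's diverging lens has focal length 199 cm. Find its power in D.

For a diverging lens, f = −199 cm.
f = -199 cm = -1.99 m.
P = 1/f = 1/(-1.99 m) = -0.503 D.

P = -0.503 D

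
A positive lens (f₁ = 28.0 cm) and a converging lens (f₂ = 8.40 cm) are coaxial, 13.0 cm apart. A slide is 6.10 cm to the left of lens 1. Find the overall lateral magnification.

m = -0.866

Lens 1: 1/d_i1 = 1/(28.0) − 1/(6.10) = -0.1282, so d_i1 = -7.799 cm; m₁ = −d_i1/d_o1 = +1.279.
d_o2 = 13.0 − (-7.799) = 20.80 cm.
Lens 2: 1/d_i2 = 1/(8.40) − 1/(20.80) = 0.07097, so d_i2 = 14.09 cm; m₂ = −d_i2/d_o2 = -0.6774.
m = m₁·m₂ = (+1.279)(-0.6774) = -0.866.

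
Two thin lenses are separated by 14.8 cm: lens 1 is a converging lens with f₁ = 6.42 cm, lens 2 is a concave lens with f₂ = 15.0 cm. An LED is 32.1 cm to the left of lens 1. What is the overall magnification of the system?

m = -0.172

Lens 1: 1/d_i1 = 1/(6.42) − 1/(32.1) = 0.1246, so d_i1 = 8.025 cm; m₁ = −d_i1/d_o1 = -0.2500.
d_o2 = 14.8 − (8.025) = 6.775 cm.
f₂ = −15.0 cm (diverging).
Lens 2: 1/d_i2 = 1/(-15.0) − 1/(6.775) = -0.2143, so d_i2 = -4.667 cm; m₂ = −d_i2/d_o2 = +0.6889.
m = m₁·m₂ = (-0.2500)(+0.6889) = -0.172.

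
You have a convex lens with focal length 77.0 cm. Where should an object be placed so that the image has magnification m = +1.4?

22.0 cm

m = −d_i/d_o ⇒ d_i = −m·d_o.
1/f = 1/d_o + 1/d_i = 1/d_o − 1/(m·d_o) = (1 − 1/m)/d_o, so d_o = f(1 − 1/m) = (77.00)(1 − 1/(+1.4)) = 22.0 cm.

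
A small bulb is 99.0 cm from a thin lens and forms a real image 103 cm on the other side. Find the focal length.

Real image ⇒ d_i = +103 cm.
1/f = 1/d_o + 1/d_i = 1/(99.0) + 1/(103) = 0.01981, so f = 50.5 cm.
Since f is positive, the thin lens is converging.

f = 50.5 cm (converging)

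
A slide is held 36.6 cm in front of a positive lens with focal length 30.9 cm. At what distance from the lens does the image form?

198 cm

Lens equation: 1/s_i = 1/f − 1/s_o = 1/(30.90) − 1/(36.6) = 0.03236 − 0.02732 = 0.005040, so s_i = 198 cm.
The image is real, inverted and enlarged, on the far side of the lens.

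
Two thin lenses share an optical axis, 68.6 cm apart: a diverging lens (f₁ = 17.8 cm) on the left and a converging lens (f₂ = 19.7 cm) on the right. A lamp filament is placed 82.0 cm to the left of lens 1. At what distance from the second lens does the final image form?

Lens 1 is diverging, so f₁ = −17.8 cm.
Lens 1: 1/d_i1 = 1/f₁ − 1/d_o1 = 1/(-17.8) − 1/(82.0) = -0.06837, so d_i1 = -14.63 cm.
The intermediate image is 14.63 cm to the left of lens 1 (virtual), which is 68.6 − (-14.63) = 83.23 cm to the left of lens 2, so d_o2 = +83.23 cm.
Lens 2: 1/d_i2 = 1/f₂ − 1/d_o2 = 1/(19.7) − 1/(83.23) = 0.03875, so d_i2 = 25.8 cm.
The final image is real, 25.8 cm to the right of lens 2 (overall magnification ≈ -0.055).

25.8 cm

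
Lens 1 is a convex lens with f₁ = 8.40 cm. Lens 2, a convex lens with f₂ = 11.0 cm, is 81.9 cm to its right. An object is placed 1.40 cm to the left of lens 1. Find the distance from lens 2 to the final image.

Lens 1: 1/d_i1 = 1/f₁ − 1/d_o1 = 1/(8.40) − 1/(1.40) = -0.5952, so d_i1 = -1.680 cm.
The intermediate image is 1.680 cm to the left of lens 1 (virtual), which is 81.9 − (-1.680) = 83.58 cm to the left of lens 2, so d_o2 = +83.58 cm.
Lens 2: 1/d_i2 = 1/f₂ − 1/d_o2 = 1/(11.0) − 1/(83.58) = 0.07894, so d_i2 = 12.7 cm.
The final image is real, 12.7 cm to the right of lens 2 (overall magnification ≈ -0.18).

12.7 cm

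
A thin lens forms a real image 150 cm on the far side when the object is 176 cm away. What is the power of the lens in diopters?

d_i = +150 cm.
1/f = 1/d_o + 1/d_i = 1/(176) + 1/(150) = 0.01235 cm⁻¹.
f = 80.98 cm = 0.8098 m, so P = 1/f = +1.23 D.

P = +1.23 D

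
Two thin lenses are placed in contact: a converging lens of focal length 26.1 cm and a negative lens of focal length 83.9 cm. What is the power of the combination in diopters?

P = +2.64 D

P₁ = 1/f₁ = 1/(0.261 m) = +3.831 D; P₂ = 1/f₂ = 1/(-0.839 m) = -1.192 D.
For thin lenses in contact, P = P₁ + P₂ = (+3.831) + (-1.192) = +2.64 D.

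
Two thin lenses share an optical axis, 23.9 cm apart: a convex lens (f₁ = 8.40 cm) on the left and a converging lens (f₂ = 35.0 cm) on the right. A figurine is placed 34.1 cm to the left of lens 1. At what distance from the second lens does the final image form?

20.1 cm

Lens 1: 1/d_i1 = 1/f₁ − 1/d_o1 = 1/(8.40) − 1/(34.1) = 0.08972, so d_i1 = 11.15 cm.
The intermediate image is 11.15 cm to the right of lens 1, which is 23.9 − (11.15) = 12.75 cm to the left of lens 2, so d_o2 = +12.75 cm.
Lens 2: 1/d_i2 = 1/f₂ − 1/d_o2 = 1/(35.0) − 1/(12.75) = -0.04986, so d_i2 = -20.1 cm.
The final image is virtual, 20.1 cm to the left of lens 2 (overall magnification ≈ -0.51).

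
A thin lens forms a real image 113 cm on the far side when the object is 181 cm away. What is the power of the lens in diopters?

P = +1.44 D

d_i = +113 cm.
1/f = 1/d_o + 1/d_i = 1/(181) + 1/(113) = 0.01437 cm⁻¹.
f = 69.57 cm = 0.6957 m, so P = 1/f = +1.44 D.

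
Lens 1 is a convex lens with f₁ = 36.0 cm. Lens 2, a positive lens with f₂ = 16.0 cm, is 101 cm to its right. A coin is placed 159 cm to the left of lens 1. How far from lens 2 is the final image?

22.7 cm

Lens 1: 1/d_i1 = 1/f₁ − 1/d_o1 = 1/(36.0) − 1/(159) = 0.02149, so d_i1 = 46.54 cm.
The intermediate image is 46.54 cm to the right of lens 1, which is 101 − (46.54) = 54.46 cm to the left of lens 2, so d_o2 = +54.46 cm.
Lens 2: 1/d_i2 = 1/f₂ − 1/d_o2 = 1/(16.0) − 1/(54.46) = 0.04414, so d_i2 = 22.7 cm.
The final image is real, 22.7 cm to the right of lens 2 (overall magnification ≈ 0.12).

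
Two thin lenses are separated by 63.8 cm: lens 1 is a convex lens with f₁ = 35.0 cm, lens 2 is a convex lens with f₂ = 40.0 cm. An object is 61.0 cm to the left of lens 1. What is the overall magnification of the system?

Lens 1: 1/d_i1 = 1/(35.0) − 1/(61.0) = 0.01218, so d_i1 = 82.12 cm; m₁ = −d_i1/d_o1 = -1.346.
d_o2 = 63.8 − (82.12) = -18.32 cm (virtual object).
Lens 2: 1/d_i2 = 1/(40.0) − 1/(-18.32) = 0.07959, so d_i2 = 12.57 cm; m₂ = −d_i2/d_o2 = +0.6859.
m = m₁·m₂ = (-1.346)(+0.6859) = -0.923.

m = -0.923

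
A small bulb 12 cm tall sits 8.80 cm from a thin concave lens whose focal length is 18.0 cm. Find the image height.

8.06 cm

For a concave lens, f = -18.0 cm.
1/d_i = 1/f − 1/d_o = 1/(-18.00) − 1/(8.80) = -0.1692, so d_i = -5.910 cm.
m = −d_i/d_o = +0.6716.
|h_i| = |m|·h_o = 0.6716 × 12 = 8.06 cm. The image is virtual, upright and reduced, on the same side as the object.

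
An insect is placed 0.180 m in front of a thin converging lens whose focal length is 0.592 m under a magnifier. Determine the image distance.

0.259 m

Thin-lens equation: 1/v = 1/f − 1/u = 1/(0.5920) − 1/(0.180) = 1.689 − 5.556 = -3.866, so v = -0.259 m.
The image is virtual, upright and enlarged, on the same side as the object.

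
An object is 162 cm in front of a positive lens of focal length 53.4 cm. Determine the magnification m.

1/d_i = 1/f − 1/d_o = 1/(53.40) − 1/(162) = 0.01255, so d_i = 79.66 cm.
m = −d_i/d_o = −(79.66)/(162) = -0.492.
The image is real, inverted and reduced, on the far side of the lens.

m = -0.492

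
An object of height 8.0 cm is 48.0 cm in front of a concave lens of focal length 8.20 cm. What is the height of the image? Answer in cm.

1.17 cm

For a concave lens, f = -8.20 cm.
1/d_i = 1/f − 1/d_o = 1/(-8.200) − 1/(48.0) = -0.1428, so d_i = -7.004 cm.
m = −d_i/d_o = +0.1459.
|h_i| = |m|·h_o = 0.1459 × 8.0 = 1.17 cm. The image is virtual, upright and reduced, on the same side as the object.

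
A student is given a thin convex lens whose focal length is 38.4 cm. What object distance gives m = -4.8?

m = −d_i/d_o ⇒ d_i = −m·d_o.
1/f = 1/d_o + 1/d_i = 1/d_o − 1/(m·d_o) = (1 − 1/m)/d_o, so d_o = f(1 − 1/m) = (38.40)(1 − 1/(-4.8)) = 46.4 cm.

46.4 cm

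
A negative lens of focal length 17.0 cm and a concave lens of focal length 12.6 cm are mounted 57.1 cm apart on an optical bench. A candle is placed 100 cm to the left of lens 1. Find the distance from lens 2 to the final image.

Lens 1 is diverging, so f₁ = −17.0 cm.
Lens 1: 1/d_i1 = 1/f₁ − 1/d_o1 = 1/(-17.0) − 1/(100) = -0.06882, so d_i1 = -14.53 cm.
The intermediate image is 14.53 cm to the left of lens 1 (virtual), which is 57.1 − (-14.53) = 71.63 cm to the left of lens 2, so d_o2 = +71.63 cm.
Lens 2 is diverging, so f₂ = −12.6 cm.
Lens 2: 1/d_i2 = 1/f₂ − 1/d_o2 = 1/(-12.6) − 1/(71.63) = -0.09333, so d_i2 = -10.7 cm.
The final image is virtual, 10.7 cm to the left of lens 2 (overall magnification ≈ 0.022).

10.7 cm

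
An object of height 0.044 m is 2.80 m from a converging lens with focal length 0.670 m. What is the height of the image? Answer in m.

1/d_i = 1/f − 1/d_o = 1/(0.6700) − 1/(2.80) = 1.135, so d_i = 0.8808 m.
m = −d_i/d_o = -0.3146.
|h_i| = |m|·h_o = 0.3146 × 0.044 = 0.0138 m. The image is real, inverted and reduced, on the far side of the lens.

0.0138 m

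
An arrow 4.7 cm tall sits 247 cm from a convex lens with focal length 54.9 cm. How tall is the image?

1/d_i = 1/f − 1/d_o = 1/(54.90) − 1/(247) = 0.01417, so d_i = 70.59 cm.
m = −d_i/d_o = -0.2858.
|h_i| = |m|·h_o = 0.2858 × 4.7 = 1.34 cm. The image is real, inverted and reduced, on the far side of the lens.

1.34 cm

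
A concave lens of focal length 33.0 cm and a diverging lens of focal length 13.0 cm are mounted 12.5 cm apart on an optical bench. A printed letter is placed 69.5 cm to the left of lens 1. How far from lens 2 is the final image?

9.47 cm

Lens 1 is diverging, so f₁ = −33.0 cm.
Lens 1: 1/d_i1 = 1/f₁ − 1/d_o1 = 1/(-33.0) − 1/(69.5) = -0.04469, so d_i1 = -22.38 cm.
The intermediate image is 22.38 cm to the left of lens 1 (virtual), which is 12.5 − (-22.38) = 34.88 cm to the left of lens 2, so d_o2 = +34.88 cm.
Lens 2 is diverging, so f₂ = −13.0 cm.
Lens 2: 1/d_i2 = 1/f₂ − 1/d_o2 = 1/(-13.0) − 1/(34.88) = -0.1056, so d_i2 = -9.47 cm.
The final image is virtual, 9.47 cm to the left of lens 2 (overall magnification ≈ 0.087).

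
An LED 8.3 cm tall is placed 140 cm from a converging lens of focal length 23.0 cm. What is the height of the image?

1.63 cm

1/d_i = 1/f − 1/d_o = 1/(23.00) − 1/(140) = 0.03634, so d_i = 27.52 cm.
m = −d_i/d_o = -0.1966.
|h_i| = |m|·h_o = 0.1966 × 8.3 = 1.63 cm. The image is real, inverted and reduced, on the far side of the lens.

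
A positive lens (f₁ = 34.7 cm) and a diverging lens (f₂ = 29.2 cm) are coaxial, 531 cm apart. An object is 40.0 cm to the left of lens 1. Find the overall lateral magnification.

Lens 1: 1/d_i1 = 1/(34.7) − 1/(40.0) = 0.003818, so d_i1 = 261.9 cm; m₁ = −d_i1/d_o1 = -6.547.
d_o2 = 531 − (261.9) = 269.1 cm.
f₂ = −29.2 cm (diverging).
Lens 2: 1/d_i2 = 1/(-29.2) − 1/(269.1) = -0.03796, so d_i2 = -26.34 cm; m₂ = −d_i2/d_o2 = +0.09789.
m = m₁·m₂ = (-6.547)(+0.09789) = -0.641.

m = -0.641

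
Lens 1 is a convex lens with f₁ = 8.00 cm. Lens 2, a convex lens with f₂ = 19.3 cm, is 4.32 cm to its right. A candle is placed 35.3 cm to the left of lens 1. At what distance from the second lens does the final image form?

Lens 1: 1/d_i1 = 1/f₁ − 1/d_o1 = 1/(8.00) − 1/(35.3) = 0.09667, so d_i1 = 10.34 cm.
The intermediate image is 10.34 cm to the right of lens 1, which lies 6.020 cm to the right of lens 2 — a virtual object — so d_o2 = −6.020 cm.
Lens 2: 1/d_i2 = 1/f₂ − 1/d_o2 = 1/(19.3) − 1/(-6.020) = 0.2179, so d_i2 = 4.59 cm.
The final image is real, 4.59 cm to the right of lens 2 (overall magnification ≈ -0.22).

4.59 cm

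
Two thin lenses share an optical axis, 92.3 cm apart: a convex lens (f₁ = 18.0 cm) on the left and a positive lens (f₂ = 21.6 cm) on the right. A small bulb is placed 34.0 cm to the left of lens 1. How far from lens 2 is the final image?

Lens 1: 1/d_i1 = 1/f₁ − 1/d_o1 = 1/(18.0) − 1/(34.0) = 0.02614, so d_i1 = 38.25 cm.
The intermediate image is 38.25 cm to the right of lens 1, which is 92.3 − (38.25) = 54.05 cm to the left of lens 2, so d_o2 = +54.05 cm.
Lens 2: 1/d_i2 = 1/f₂ − 1/d_o2 = 1/(21.6) − 1/(54.05) = 0.02779, so d_i2 = 36.0 cm.
The final image is real, 36.0 cm to the right of lens 2 (overall magnification ≈ 0.75).

36.0 cm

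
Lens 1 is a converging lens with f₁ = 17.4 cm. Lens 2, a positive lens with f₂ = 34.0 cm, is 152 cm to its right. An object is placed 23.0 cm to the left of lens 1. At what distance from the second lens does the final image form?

58.8 cm

Lens 1: 1/d_i1 = 1/f₁ − 1/d_o1 = 1/(17.4) − 1/(23.0) = 0.01399, so d_i1 = 71.46 cm.
The intermediate image is 71.46 cm to the right of lens 1, which is 152 − (71.46) = 80.54 cm to the left of lens 2, so d_o2 = +80.54 cm.
Lens 2: 1/d_i2 = 1/f₂ − 1/d_o2 = 1/(34.0) − 1/(80.54) = 0.01700, so d_i2 = 58.8 cm.
The final image is real, 58.8 cm to the right of lens 2 (overall magnification ≈ 2.3).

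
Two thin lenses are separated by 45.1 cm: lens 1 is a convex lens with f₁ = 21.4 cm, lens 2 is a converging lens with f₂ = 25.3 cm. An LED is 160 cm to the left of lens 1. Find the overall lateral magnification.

Lens 1: 1/d_i1 = 1/(21.4) − 1/(160) = 0.04048, so d_i1 = 24.70 cm; m₁ = −d_i1/d_o1 = -0.1544.
d_o2 = 45.1 − (24.70) = 20.40 cm.
Lens 2: 1/d_i2 = 1/(25.3) − 1/(20.40) = -0.009494, so d_i2 = -105.3 cm; m₂ = −d_i2/d_o2 = +5.163.
m = m₁·m₂ = (-0.1544)(+5.163) = -0.797.

m = -0.797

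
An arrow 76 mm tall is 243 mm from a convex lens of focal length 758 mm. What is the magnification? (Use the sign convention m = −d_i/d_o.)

m = +1.47

1/d_i = 1/f − 1/d_o = 1/(758.0) − 1/(243) = -0.002796, so d_i = -357.7 mm.
m = −d_i/d_o = −(-357.7)/(243) = +1.47.
The image is virtual, upright and enlarged, on the same side as the object.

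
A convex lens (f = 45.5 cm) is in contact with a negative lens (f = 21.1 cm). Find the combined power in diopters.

P₁ = 1/f₁ = 1/(0.455 m) = +2.198 D; P₂ = 1/f₂ = 1/(-0.211 m) = -4.739 D.
For thin lenses in contact, P = P₁ + P₂ = (+2.198) + (-4.739) = -2.54 D.

P = -2.54 D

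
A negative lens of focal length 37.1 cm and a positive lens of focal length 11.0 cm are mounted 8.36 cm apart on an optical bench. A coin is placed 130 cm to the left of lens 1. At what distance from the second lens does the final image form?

Lens 1 is diverging, so f₁ = −37.1 cm.
Lens 1: 1/d_i1 = 1/f₁ − 1/d_o1 = 1/(-37.1) − 1/(130) = -0.03465, so d_i1 = -28.86 cm.
The intermediate image is 28.86 cm to the left of lens 1 (virtual), which is 8.36 − (-28.86) = 37.22 cm to the left of lens 2, so d_o2 = +37.22 cm.
Lens 2: 1/d_i2 = 1/f₂ − 1/d_o2 = 1/(11.0) − 1/(37.22) = 0.06404, so d_i2 = 15.6 cm.
The final image is real, 15.6 cm to the right of lens 2 (overall magnification ≈ -0.093).

15.6 cm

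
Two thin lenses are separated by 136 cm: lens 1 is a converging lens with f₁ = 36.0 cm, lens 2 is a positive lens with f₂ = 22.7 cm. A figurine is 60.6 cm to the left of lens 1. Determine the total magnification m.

Lens 1: 1/d_i1 = 1/(36.0) − 1/(60.6) = 0.01128, so d_i1 = 88.68 cm; m₁ = −d_i1/d_o1 = -1.463.
d_o2 = 136 − (88.68) = 47.32 cm.
Lens 2: 1/d_i2 = 1/(22.7) − 1/(47.32) = 0.02292, so d_i2 = 43.63 cm; m₂ = −d_i2/d_o2 = -0.9220.
m = m₁·m₂ = (-1.463)(-0.9220) = +1.35.

m = +1.35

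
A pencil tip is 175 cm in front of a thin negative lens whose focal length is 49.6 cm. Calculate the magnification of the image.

m = +0.221

For a negative lens, f = -49.6 cm.
1/d_i = 1/f − 1/d_o = 1/(-49.60) − 1/(175) = -0.02588, so d_i = -38.65 cm.
m = −d_i/d_o = −(-38.65)/(175) = +0.221.
The image is virtual, upright and reduced, on the same side as the object.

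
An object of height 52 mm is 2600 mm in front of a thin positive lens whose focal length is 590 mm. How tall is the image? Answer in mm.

15.3 mm

1/d_i = 1/f − 1/d_o = 1/(590.0) − 1/(2600) = 0.001310, so d_i = 763.2 mm.
m = −d_i/d_o = -0.2935.
|h_i| = |m|·h_o = 0.2935 × 52 = 15.3 mm. The image is real, inverted and reduced, on the far side of the lens.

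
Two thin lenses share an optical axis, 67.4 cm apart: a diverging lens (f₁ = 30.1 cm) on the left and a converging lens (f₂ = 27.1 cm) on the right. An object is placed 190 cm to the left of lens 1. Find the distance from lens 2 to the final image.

Lens 1 is diverging, so f₁ = −30.1 cm.
Lens 1: 1/d_i1 = 1/f₁ − 1/d_o1 = 1/(-30.1) − 1/(190) = -0.03849, so d_i1 = -25.98 cm.
The intermediate image is 25.98 cm to the left of lens 1 (virtual), which is 67.4 − (-25.98) = 93.38 cm to the left of lens 2, so d_o2 = +93.38 cm.
Lens 2: 1/d_i2 = 1/f₂ − 1/d_o2 = 1/(27.1) − 1/(93.38) = 0.02619, so d_i2 = 38.2 cm.
The final image is real, 38.2 cm to the right of lens 2 (overall magnification ≈ -0.056).

38.2 cm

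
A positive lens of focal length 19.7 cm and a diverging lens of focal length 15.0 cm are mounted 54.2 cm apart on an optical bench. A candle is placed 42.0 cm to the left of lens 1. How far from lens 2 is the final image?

7.99 cm

Lens 1: 1/d_i1 = 1/f₁ − 1/d_o1 = 1/(19.7) − 1/(42.0) = 0.02695, so d_i1 = 37.10 cm.
The intermediate image is 37.10 cm to the right of lens 1, which is 54.2 − (37.10) = 17.10 cm to the left of lens 2, so d_o2 = +17.10 cm.
Lens 2 is diverging, so f₂ = −15.0 cm.
Lens 2: 1/d_i2 = 1/f₂ − 1/d_o2 = 1/(-15.0) − 1/(17.10) = -0.1251, so d_i2 = -7.99 cm.
The final image is virtual, 7.99 cm to the left of lens 2 (overall magnification ≈ -0.41).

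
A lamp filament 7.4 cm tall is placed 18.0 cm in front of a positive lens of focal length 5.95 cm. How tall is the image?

3.65 cm

1/d_i = 1/f − 1/d_o = 1/(5.950) − 1/(18.0) = 0.1125, so d_i = 8.888 cm.
m = −d_i/d_o = -0.4938.
|h_i| = |m|·h_o = 0.4938 × 7.4 = 3.65 cm. The image is real, inverted and reduced, on the far side of the lens.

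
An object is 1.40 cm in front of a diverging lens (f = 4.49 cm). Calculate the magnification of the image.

For a diverging lens, f = -4.49 cm.
1/d_i = 1/f − 1/d_o = 1/(-4.490) − 1/(1.40) = -0.9370, so d_i = -1.067 cm.
m = −d_i/d_o = −(-1.067)/(1.40) = +0.762.
The image is virtual, upright and reduced, on the same side as the object.

m = +0.762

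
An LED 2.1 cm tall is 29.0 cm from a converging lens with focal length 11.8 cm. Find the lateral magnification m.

1/d_i = 1/f − 1/d_o = 1/(11.80) − 1/(29.0) = 0.05026, so d_i = 19.90 cm.
m = −d_i/d_o = −(19.90)/(29.0) = -0.686.
The image is real, inverted and reduced, on the far side of the lens.

m = -0.686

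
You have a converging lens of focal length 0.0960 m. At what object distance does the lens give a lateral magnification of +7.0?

0.0823 m

m = −d_i/d_o ⇒ d_i = −m·d_o.
1/f = 1/d_o + 1/d_i = 1/d_o − 1/(m·d_o) = (1 − 1/m)/d_o, so d_o = f(1 − 1/m) = (0.09600)(1 − 1/(+7.0)) = 0.0823 m.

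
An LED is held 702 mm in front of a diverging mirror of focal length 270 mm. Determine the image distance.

For a diverging mirror, f = -270 mm.
Mirror equation: 1/d_i = 1/f − 1/d_o = 1/(-270.0) − 1/(702) = -0.003704 − 0.001425 = -0.005128, so d_i = -195 mm.
The image is virtual, upright and reduced, behind the mirror.

195 mm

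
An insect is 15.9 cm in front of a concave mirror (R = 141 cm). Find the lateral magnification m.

f = R/2 = 141/2 = 70.50 cm.
1/d_i = 1/f − 1/d_o = 1/(70.50) − 1/(15.9) = -0.04871, so d_i = -20.53 cm.
m = −d_i/d_o = −(-20.53)/(15.9) = +1.29.
The image is virtual, upright and enlarged, behind the mirror.

m = +1.29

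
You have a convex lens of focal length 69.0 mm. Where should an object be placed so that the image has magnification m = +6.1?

57.7 mm

m = −d_i/d_o ⇒ d_i = −m·d_o.
1/f = 1/d_o + 1/d_i = 1/d_o − 1/(m·d_o) = (1 − 1/m)/d_o, so d_o = f(1 − 1/m) = (69.00)(1 − 1/(+6.1)) = 57.7 mm.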